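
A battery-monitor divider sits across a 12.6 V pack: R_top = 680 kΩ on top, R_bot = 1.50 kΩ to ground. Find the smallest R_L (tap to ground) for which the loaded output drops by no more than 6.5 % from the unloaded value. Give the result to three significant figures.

Output resistance R_th = R_top‖R_bot = (680 × 1.50)/681.5 = 1.497 kΩ.
The fractional drop is R_th/(R_th + R_L); requiring this ≤ 0.0650 gives R_L ≥ R_th(1/0.0650 − 1) = 1.497 × 14.38 = 21.5 kΩ.

R_L(min) ≈ 21.5 kΩ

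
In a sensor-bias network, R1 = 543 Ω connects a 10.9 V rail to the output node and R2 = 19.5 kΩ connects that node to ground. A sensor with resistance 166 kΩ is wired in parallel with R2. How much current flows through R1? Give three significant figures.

R2‖R_L = 17450 Ω, so the source sees R1 + R2‖R_L = 17990 Ω.
I = 10.9 V / 17990 Ω = 0.606 mA.

I ≈ 0.606 mA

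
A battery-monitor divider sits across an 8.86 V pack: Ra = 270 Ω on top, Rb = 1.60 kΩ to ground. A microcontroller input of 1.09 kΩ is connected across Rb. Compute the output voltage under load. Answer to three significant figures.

V_out ≈ 6.26 V

The load sits in parallel with Rb: Rb‖R_L = (1600 × 1090) / (1600 + 1090) = 648.3 Ω.
V_out = 8.86 × 648.3 / (270 + 648.3) = 8.86 × 648.3/918.3 = 6.26 V.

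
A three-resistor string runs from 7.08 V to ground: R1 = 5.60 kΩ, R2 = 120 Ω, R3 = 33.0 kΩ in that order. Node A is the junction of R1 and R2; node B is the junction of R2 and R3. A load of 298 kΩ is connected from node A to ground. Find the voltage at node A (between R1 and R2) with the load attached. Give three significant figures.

Below node A the series string R2+R3 = 33120 Ω sits in parallel with the 298000 Ω load: 29810 Ω.
V_A = 7.08 × 29810/(5600 + 29810) = 5.96 V.

V ≈ 5.96 V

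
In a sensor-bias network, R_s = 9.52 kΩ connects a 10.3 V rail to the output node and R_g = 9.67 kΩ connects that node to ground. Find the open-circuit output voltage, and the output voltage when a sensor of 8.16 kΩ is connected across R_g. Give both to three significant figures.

Unloaded: 5.19 V; loaded: 3.27 V

Open-circuit: V = 10.3 × 9.67/(9.52 + 9.67) = 5.19 V.
With the load, R_g becomes R_g‖R_L = 4.426 kΩ, so V = 10.3 × 4.426/13.95 = 3.27 V.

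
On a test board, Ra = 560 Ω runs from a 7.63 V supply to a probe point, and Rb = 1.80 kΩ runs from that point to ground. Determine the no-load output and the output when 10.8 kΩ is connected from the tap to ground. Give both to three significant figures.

Unloaded: 5.82 V; loaded: 5.60 V

Open-circuit: V = 7.63 × 1800/(560 + 1800) = 5.82 V.
With the load, Rb becomes Rb‖R_L = 1543 Ω, so V = 7.63 × 1543/2103 = 5.60 V.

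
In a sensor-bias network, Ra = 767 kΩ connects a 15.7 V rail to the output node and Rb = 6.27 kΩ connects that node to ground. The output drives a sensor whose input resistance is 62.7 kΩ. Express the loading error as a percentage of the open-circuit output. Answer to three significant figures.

The divider's output (Thévenin) resistance is Ra‖Rb = 6.219 kΩ.
Fractional drop under load = R_th/(R_th + R_L) = 6.219 / (6.219 + 62.7) = 0.09024.
So the output falls by 9.02 %.

9.02 %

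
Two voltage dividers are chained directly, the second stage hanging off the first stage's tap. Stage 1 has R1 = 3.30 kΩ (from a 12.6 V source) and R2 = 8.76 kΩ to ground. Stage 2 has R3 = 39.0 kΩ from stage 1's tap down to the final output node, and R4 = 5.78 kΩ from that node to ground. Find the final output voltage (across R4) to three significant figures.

Stage 2 presents R3+R4 = 44.78 kΩ as a load on stage 1's tap.
Stage 1's lower leg becomes R2‖(R3+R4) = 7.327 kΩ, so V_mid = 12.6 × 7.327/10.63 = 8.687 V.
Stage 2 is itself unloaded: V_out = V_mid × R4/(R3+R4) = 8.687 × 5.78/44.78 = 1.12 V.

V_out ≈ 1.12 V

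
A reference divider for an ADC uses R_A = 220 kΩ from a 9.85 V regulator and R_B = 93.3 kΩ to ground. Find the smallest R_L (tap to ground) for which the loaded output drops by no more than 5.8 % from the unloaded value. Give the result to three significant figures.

R_L(min) ≈ 1.06 MΩ

Output resistance R_th = R_A‖R_B = (220 × 93.3)/313.3 = 65.52 kΩ.
The fractional drop is R_th/(R_th + R_L); requiring this ≤ 0.0580 gives R_L ≥ R_th(1/0.0580 − 1) = 65.52 × 16.24 = 1.06 MΩ.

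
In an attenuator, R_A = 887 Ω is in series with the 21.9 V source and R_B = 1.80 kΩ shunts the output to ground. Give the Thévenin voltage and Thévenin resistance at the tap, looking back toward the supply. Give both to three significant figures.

V_th = 14.7 V, R_th = 594 Ω

V_th is the open-circuit tap voltage: 21.9 × 1800/(887 + 1800) = 14.7 V.
With the supply zeroed, R_A and R_B appear in parallel from the tap: R_th = R_A‖R_B = (887 × 1800)/2687 = 594 Ω.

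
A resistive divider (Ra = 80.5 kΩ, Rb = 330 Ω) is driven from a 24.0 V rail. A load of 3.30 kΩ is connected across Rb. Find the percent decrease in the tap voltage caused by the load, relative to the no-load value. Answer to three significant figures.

9.06 %

The divider's output (Thévenin) resistance is Ra‖Rb = 328.7 Ω.
Fractional drop under load = R_th/(R_th + R_L) = 328.7 / (328.7 + 3300) = 0.09057.
So the output falls by 9.06 %.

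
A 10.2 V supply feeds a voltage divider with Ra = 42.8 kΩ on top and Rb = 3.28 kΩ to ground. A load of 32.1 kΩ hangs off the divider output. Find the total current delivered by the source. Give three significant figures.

Rb‖R_L = 2.976 kΩ, so the source sees Ra + Rb‖R_L = 45.78 kΩ.
I = 10.2 V / 45.78 kΩ = 0.223 mA.

I ≈ 0.223 mA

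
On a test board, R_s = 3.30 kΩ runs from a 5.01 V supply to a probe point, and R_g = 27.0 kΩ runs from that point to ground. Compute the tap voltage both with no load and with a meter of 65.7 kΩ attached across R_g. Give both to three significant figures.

Open-circuit: V = 5.01 × 27.0/(3.30 + 27.0) = 4.46 V.
With the load, R_g becomes R_g‖R_L = 19.14 kΩ, so V = 5.01 × 19.14/22.44 = 4.27 V.

Unloaded: 4.46 V; loaded: 4.27 V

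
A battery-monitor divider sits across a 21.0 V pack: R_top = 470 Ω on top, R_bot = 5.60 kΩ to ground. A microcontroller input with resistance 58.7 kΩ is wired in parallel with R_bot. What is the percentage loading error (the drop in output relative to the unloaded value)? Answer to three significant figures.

The divider's output (Thévenin) resistance is R_top‖R_bot = 433.6 Ω.
Fractional drop under load = R_th/(R_th + R_L) = 433.6 / (433.6 + 58700) = 0.007333.
So the output falls by 0.733 %.

0.733 %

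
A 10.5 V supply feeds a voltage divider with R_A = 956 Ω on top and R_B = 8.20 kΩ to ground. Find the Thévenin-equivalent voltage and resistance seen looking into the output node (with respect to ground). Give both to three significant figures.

V_th is the open-circuit tap voltage: 10.5 × 8200/(956 + 8200) = 9.40 V.
With the supply zeroed, R_A and R_B appear in parallel from the tap: R_th = R_A‖R_B = (956 × 8200)/9156 = 856 Ω.

V_th = 9.40 V, R_th = 856 Ω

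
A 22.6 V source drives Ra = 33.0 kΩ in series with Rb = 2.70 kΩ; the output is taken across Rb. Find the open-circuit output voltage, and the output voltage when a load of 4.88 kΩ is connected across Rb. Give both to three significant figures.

Open-circuit: V = 22.6 × 2.70/(33.0 + 2.70) = 1.71 V.
With the load, Rb becomes Rb‖R_L = 1.738 kΩ, so V = 22.6 × 1.738/34.74 = 1.13 V.

Unloaded: 1.71 V; loaded: 1.13 V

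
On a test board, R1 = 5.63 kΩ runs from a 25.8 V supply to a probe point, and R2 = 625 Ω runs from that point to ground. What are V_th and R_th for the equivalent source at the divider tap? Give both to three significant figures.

V_th = 2.58 V, R_th = 563 Ω

V_th is the open-circuit tap voltage: 25.8 × 625/(5630 + 625) = 2.58 V.
With the supply zeroed, R1 and R2 appear in parallel from the tap: R_th = R1‖R2 = (5630 × 625)/6255 = 563 Ω.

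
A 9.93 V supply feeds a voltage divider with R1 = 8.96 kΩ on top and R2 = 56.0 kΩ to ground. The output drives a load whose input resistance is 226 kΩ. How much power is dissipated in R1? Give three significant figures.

Total resistance from the source is R1 + (R2‖R_L) = 53.84 kΩ, so I = 9.93/53.84 kΩ = 0.1844 mA.
P = I²·R1 = (0.1844 mA)² × 8.96 kΩ = 0.305 mW.

P ≈ 0.305 mW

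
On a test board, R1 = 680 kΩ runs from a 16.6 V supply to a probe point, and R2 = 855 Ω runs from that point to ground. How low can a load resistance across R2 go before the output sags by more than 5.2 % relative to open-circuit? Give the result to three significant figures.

R_L(min) ≈ 15.6 kΩ

Output resistance R_th = R1‖R2 = (680000 × 855)/680900 = 853.9 Ω.
The fractional drop is R_th/(R_th + R_L); requiring this ≤ 0.0520 gives R_L ≥ R_th(1/0.0520 − 1) = 853.9 × 18.23 = 15.6 kΩ.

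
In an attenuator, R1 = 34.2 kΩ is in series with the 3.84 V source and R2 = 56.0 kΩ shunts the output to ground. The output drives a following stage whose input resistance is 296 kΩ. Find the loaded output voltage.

V_out ≈ 2.22 V

The load sits in parallel with R2: R2‖R_L = (56.0 × 296) / (56.0 + 296) = 47.09 kΩ.
V_out = 3.84 × 47.09 / (34.2 + 47.09) = 3.84 × 47.09/81.29 = 2.22 V.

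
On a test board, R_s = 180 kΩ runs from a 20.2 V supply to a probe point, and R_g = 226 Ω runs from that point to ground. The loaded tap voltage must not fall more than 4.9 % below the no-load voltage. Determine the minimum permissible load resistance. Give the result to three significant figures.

Output resistance R_th = R_s‖R_g = (180000 × 226)/180200 = 225.7 Ω.
The fractional drop is R_th/(R_th + R_L); requiring this ≤ 0.0490 gives R_L ≥ R_th(1/0.0490 − 1) = 225.7 × 19.41 = 4.38 kΩ.

R_L(min) ≈ 4.38 kΩ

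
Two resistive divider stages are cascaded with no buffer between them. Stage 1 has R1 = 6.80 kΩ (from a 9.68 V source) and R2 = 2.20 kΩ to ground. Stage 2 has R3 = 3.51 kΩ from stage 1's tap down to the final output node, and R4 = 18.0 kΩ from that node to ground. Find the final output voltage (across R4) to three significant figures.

Stage 2 presents R3+R4 = 21.51 kΩ as a load on stage 1's tap.
Stage 1's lower leg becomes R2‖(R3+R4) = 1.996 kΩ, so V_mid = 9.68 × 1.996/8.796 = 2.196 V.
Stage 2 is itself unloaded: V_out = V_mid × R4/(R3+R4) = 2.196 × 18.0/21.51 = 1.84 V.

V_out ≈ 1.84 V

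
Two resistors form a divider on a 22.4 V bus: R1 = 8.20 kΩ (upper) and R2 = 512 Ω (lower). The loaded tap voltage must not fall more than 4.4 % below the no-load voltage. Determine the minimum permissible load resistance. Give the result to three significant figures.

R_L(min) ≈ 10.5 kΩ

Output resistance R_th = R1‖R2 = (8200 × 512)/8712 = 481.9 Ω.
The fractional drop is R_th/(R_th + R_L); requiring this ≤ 0.0440 gives R_L ≥ R_th(1/0.0440 − 1) = 481.9 × 21.73 = 10.5 kΩ.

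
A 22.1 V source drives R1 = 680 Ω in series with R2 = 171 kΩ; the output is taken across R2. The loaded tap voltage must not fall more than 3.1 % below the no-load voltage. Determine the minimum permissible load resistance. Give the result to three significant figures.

R_L(min) ≈ 21.2 kΩ

Output resistance R_th = R1‖R2 = (680 × 171000)/171700 = 677.3 Ω.
The fractional drop is R_th/(R_th + R_L); requiring this ≤ 0.0310 gives R_L ≥ R_th(1/0.0310 − 1) = 677.3 × 31.26 = 21.2 kΩ.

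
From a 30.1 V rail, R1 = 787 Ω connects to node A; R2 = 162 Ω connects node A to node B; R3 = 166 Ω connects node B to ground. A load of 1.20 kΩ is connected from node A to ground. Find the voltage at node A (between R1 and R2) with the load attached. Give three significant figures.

Below node A the series string R2+R3 = 328.0 Ω sits in parallel with the 1200 Ω load: 257.6 Ω.
V_A = 30.1 × 257.6/(787 + 257.6) = 7.42 V.

V ≈ 7.42 V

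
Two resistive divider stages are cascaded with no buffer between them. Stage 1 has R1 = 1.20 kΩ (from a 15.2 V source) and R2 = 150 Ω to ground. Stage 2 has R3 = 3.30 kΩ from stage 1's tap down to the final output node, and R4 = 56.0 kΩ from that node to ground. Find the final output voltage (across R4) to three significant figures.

V_out ≈ 1.59 V

Stage 2 presents R3+R4 = 59300 Ω as a load on stage 1's tap.
Stage 1's lower leg becomes R2‖(R3+R4) = 149.6 Ω, so V_mid = 15.2 × 149.6/1350 = 1.685 V.
Stage 2 is itself unloaded: V_out = V_mid × R4/(R3+R4) = 1.685 × 56000/59300 = 1.59 V.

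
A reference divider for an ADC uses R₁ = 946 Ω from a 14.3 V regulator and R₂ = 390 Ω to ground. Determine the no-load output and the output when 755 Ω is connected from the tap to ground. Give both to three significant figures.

Open-circuit: V = 14.3 × 390/(946 + 390) = 4.17 V.
With the load, R₂ becomes R₂‖R_L = 257.2 Ω, so V = 14.3 × 257.2/1203 = 3.06 V.

Unloaded: 4.17 V; loaded: 3.06 V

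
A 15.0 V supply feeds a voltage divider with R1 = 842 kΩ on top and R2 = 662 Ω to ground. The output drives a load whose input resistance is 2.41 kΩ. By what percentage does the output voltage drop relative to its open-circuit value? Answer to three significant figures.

21.5 %

The divider's output (Thévenin) resistance is R1‖R2 = 661.5 Ω.
Fractional drop under load = R_th/(R_th + R_L) = 661.5 / (661.5 + 2410) = 0.2154.
So the output falls by 21.5 %.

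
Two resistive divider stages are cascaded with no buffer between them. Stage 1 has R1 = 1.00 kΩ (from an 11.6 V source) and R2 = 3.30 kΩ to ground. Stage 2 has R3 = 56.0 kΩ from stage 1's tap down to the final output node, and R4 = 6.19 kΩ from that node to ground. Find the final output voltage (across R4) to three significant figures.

Stage 2 presents R3+R4 = 62.19 kΩ as a load on stage 1's tap.
Stage 1's lower leg becomes R2‖(R3+R4) = 3.134 kΩ, so V_mid = 11.6 × 3.134/4.134 = 8.794 V.
Stage 2 is itself unloaded: V_out = V_mid × R4/(R3+R4) = 8.794 × 6.19/62.19 = 0.875 V.

V_out ≈ 0.875 V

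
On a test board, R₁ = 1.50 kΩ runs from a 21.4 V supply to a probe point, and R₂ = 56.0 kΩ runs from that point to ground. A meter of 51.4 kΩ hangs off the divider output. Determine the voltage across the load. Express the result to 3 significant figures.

V_out ≈ 20.3 V

The load sits in parallel with R₂: R₂‖R_L = (56.0 × 51.4) / (56.0 + 51.4) = 26.80 kΩ.
V_out = 21.4 × 26.80 / (1.50 + 26.80) = 21.4 × 26.80/28.30 = 20.3 V.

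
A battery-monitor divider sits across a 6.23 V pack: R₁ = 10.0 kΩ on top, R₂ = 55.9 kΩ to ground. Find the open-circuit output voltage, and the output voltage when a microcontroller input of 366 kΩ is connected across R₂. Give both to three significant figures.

Unloaded: 5.28 V; loaded: 5.16 V

Open-circuit: V = 6.23 × 55.9/(10.0 + 55.9) = 5.28 V.
With the load, R₂ becomes R₂‖R_L = 48.49 kΩ, so V = 6.23 × 48.49/58.49 = 5.16 V.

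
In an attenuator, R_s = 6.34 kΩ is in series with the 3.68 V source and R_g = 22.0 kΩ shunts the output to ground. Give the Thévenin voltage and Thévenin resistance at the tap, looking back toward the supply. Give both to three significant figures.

V_th is the open-circuit tap voltage: 3.68 × 22.0/(6.34 + 22.0) = 2.86 V.
With the supply zeroed, R_s and R_g appear in parallel from the tap: R_th = R_s‖R_g = (6.34 × 22.0)/28.34 = 4.92 kΩ.

V_th = 2.86 V, R_th = 4.92 kΩ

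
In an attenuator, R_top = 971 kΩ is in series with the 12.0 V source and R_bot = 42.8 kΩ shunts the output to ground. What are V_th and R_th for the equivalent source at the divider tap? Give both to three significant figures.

V_th = 0.507 V, R_th = 41.0 kΩ

V_th is the open-circuit tap voltage: 12.0 × 42.8/(971 + 42.8) = 0.507 V.
With the supply zeroed, R_top and R_bot appear in parallel from the tap: R_th = R_top‖R_bot = (971 × 42.8)/1014 = 41.0 kΩ.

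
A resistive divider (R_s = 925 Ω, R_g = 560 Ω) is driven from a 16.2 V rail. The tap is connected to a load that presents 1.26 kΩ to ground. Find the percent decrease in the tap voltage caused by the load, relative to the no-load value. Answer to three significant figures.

Unloaded V = 16.2 × 560/1485 = 6.109 V.
Loaded: R_g‖R_L = 387.7 Ω, giving V = 16.2 × 387.7/1313 = 4.785 V.
Drop = (6.109 − 4.785) / 6.109 = 21.7 %.

21.7 %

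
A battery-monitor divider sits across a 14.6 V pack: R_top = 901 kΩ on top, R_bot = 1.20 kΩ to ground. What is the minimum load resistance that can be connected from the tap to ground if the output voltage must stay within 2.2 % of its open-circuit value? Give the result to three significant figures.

Output resistance R_th = R_top‖R_bot = (901 × 1.20)/902.2 = 1.198 kΩ.
The fractional drop is R_th/(R_th + R_L); requiring this ≤ 0.0220 gives R_L ≥ R_th(1/0.0220 − 1) = 1.198 × 44.45 = 53.3 kΩ.

R_L(min) ≈ 53.3 kΩ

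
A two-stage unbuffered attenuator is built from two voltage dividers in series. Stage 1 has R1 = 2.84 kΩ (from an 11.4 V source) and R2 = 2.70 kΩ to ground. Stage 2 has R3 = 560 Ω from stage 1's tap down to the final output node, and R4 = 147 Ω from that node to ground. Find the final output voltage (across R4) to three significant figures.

V_out ≈ 0.391 V

Stage 2 presents R3+R4 = 707.0 Ω as a load on stage 1's tap.
Stage 1's lower leg becomes R2‖(R3+R4) = 560.3 Ω, so V_mid = 11.4 × 560.3/3400 = 1.878 V.
Stage 2 is itself unloaded: V_out = V_mid × R4/(R3+R4) = 1.878 × 147/707.0 = 0.391 V.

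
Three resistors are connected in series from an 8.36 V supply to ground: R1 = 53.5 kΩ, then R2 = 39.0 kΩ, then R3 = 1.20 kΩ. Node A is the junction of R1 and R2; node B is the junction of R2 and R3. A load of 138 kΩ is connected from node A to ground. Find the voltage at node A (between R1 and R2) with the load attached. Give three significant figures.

Below node A the series string R2+R3 = 40.20 kΩ sits in parallel with the 138 kΩ load: 31.13 kΩ.
V_A = 8.36 × 31.13/(53.5 + 31.13) = 3.08 V.

V ≈ 3.08 V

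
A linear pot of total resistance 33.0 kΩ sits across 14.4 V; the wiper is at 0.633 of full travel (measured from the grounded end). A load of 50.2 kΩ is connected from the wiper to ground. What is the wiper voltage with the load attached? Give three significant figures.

The wiper splits the pot into (1−α)R = 12.11 kΩ above and αR = 20.89 kΩ below.
Lower section ‖ load = 14.75 kΩ.
V_wiper = 14.4 × 14.75/(12.11 + 14.75) = 7.91 V.

V ≈ 7.91 V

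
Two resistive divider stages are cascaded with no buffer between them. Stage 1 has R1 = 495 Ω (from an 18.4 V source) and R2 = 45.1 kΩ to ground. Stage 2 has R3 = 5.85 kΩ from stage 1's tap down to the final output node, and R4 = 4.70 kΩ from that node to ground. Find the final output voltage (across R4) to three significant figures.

V_out ≈ 7.75 V

Stage 2 presents R3+R4 = 10550 Ω as a load on stage 1's tap.
Stage 1's lower leg becomes R2‖(R3+R4) = 8550 Ω, so V_mid = 18.4 × 8550/9045 = 17.39 V.
Stage 2 is itself unloaded: V_out = V_mid × R4/(R3+R4) = 17.39 × 4700/10550 = 7.75 V.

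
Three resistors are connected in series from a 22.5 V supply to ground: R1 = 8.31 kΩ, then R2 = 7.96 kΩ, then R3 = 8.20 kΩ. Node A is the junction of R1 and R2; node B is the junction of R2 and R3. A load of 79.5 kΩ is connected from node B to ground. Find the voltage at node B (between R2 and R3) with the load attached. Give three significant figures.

At node B, R3 is in parallel with the load: R3‖R_L = 7.433 kΩ.
Below node A the resistance is R2 + (R3‖R_L) = 15.39 kΩ, so V_A = 22.5 × 15.39/23.70 = 14.61 V.
Then V_B = V_A × (R3‖R_L)/(R2 + R3‖R_L) = 14.61 × 7.433/15.39 = 7.06 V.

V ≈ 7.06 V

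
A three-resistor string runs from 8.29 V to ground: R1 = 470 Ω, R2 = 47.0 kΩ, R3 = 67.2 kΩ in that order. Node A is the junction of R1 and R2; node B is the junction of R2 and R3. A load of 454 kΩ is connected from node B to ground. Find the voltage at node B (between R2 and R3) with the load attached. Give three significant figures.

At node B, R3 is in parallel with the load: R3‖R_L = 58540 Ω.
Below node A the resistance is R2 + (R3‖R_L) = 105500 Ω, so V_A = 8.29 × 105500/106000 = 8.253 V.
Then V_B = V_A × (R3‖R_L)/(R2 + R3‖R_L) = 8.253 × 58540/105500 = 4.58 V.

V ≈ 4.58 V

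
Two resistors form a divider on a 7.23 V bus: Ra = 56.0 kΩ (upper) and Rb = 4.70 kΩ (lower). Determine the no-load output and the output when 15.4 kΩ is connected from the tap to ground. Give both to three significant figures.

Open-circuit: V = 7.23 × 4.70/(56.0 + 4.70) = 0.560 V.
With the load, Rb becomes Rb‖R_L = 3.601 kΩ, so V = 7.23 × 3.601/59.60 = 0.437 V.

Unloaded: 0.560 V; loaded: 0.437 V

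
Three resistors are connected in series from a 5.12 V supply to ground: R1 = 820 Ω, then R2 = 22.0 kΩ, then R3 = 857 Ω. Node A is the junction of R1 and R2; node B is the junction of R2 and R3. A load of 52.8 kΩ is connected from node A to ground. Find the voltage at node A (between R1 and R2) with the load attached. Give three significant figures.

Below node A the series string R2+R3 = 22860 Ω sits in parallel with the 52800 Ω load: 15950 Ω.
V_A = 5.12 × 15950/(820 + 15950) = 4.87 V.

V ≈ 4.87 V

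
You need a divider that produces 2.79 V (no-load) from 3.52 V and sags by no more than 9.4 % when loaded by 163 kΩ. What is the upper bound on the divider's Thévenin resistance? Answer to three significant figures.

R_th ≤ 16.9 kΩ

Loading drop = R_th/(R_th + R_L) ≤ 0.0940, so R_th ≤ R_L · ε/(1−ε) = 163 kΩ × 0.0940/0.9060 = 16.9 kΩ.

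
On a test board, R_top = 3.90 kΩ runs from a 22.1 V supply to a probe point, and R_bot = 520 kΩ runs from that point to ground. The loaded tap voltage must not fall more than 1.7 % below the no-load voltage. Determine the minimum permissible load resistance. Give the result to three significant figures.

R_L(min) ≈ 224 kΩ

Output resistance R_th = R_top‖R_bot = (3.90 × 520)/523.9 = 3.871 kΩ.
The fractional drop is R_th/(R_th + R_L); requiring this ≤ 0.0170 gives R_L ≥ R_th(1/0.0170 − 1) = 3.871 × 57.82 = 224 kΩ.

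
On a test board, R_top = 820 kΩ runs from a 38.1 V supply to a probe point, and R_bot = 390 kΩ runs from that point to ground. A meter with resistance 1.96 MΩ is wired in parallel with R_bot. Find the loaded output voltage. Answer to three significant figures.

The load sits in parallel with R_bot: R_bot‖R_L = (390 × 1960) / (390 + 1960) = 325.3 kΩ.
V_out = 38.1 × 325.3 / (820 + 325.3) = 38.1 × 325.3/1145 = 10.8 V.
(Unloaded it would have been 12.3 V.)

V_out ≈ 10.8 V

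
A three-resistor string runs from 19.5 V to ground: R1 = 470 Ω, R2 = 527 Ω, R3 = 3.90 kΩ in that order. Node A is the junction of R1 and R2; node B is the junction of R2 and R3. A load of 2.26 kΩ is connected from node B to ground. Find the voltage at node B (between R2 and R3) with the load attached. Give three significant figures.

V ≈ 11.5 V

At node B, R3 is in parallel with the load: R3‖R_L = 1431 Ω.
Below node A the resistance is R2 + (R3‖R_L) = 1958 Ω, so V_A = 19.5 × 1958/2428 = 15.73 V.
Then V_B = V_A × (R3‖R_L)/(R2 + R3‖R_L) = 15.73 × 1431/1958 = 11.5 V.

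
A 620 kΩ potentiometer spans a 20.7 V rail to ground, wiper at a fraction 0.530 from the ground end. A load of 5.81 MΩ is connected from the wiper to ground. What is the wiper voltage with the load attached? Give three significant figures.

V ≈ 10.7 V

The wiper splits the pot into (1−α)R = 291.4 kΩ above and αR = 328.6 kΩ below.
Lower section ‖ load = 311.0 kΩ.
V_wiper = 20.7 × 311.0/(291.4 + 311.0) = 10.7 V.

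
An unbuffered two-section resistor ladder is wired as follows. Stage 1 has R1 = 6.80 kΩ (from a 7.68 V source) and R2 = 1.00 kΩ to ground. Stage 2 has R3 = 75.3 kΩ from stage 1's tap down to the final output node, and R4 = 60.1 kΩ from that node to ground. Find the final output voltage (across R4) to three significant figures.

V_out ≈ 0.434 V

Stage 2 presents R3+R4 = 135.4 kΩ as a load on stage 1's tap.
Stage 1's lower leg becomes R2‖(R3+R4) = 0.9927 kΩ, so V_mid = 7.68 × 0.9927/7.793 = 0.9783 V.
Stage 2 is itself unloaded: V_out = V_mid × R4/(R3+R4) = 0.9783 × 60.1/135.4 = 0.434 V.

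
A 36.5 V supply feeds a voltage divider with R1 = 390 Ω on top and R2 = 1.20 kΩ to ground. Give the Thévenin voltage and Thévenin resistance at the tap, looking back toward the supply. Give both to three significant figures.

V_th = 27.5 V, R_th = 294 Ω

V_th is the open-circuit tap voltage: 36.5 × 1200/(390 + 1200) = 27.5 V.
With the supply zeroed, R1 and R2 appear in parallel from the tap: R_th = R1‖R2 = (390 × 1200)/1590 = 294 Ω.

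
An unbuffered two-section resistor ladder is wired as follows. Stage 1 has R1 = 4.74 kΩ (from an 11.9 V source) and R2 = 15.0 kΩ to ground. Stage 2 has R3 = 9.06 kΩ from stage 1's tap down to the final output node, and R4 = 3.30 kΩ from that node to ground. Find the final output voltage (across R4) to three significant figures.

Stage 2 presents R3+R4 = 12.36 kΩ as a load on stage 1's tap.
Stage 1's lower leg becomes R2‖(R3+R4) = 6.776 kΩ, so V_mid = 11.9 × 6.776/11.52 = 7.002 V.
Stage 2 is itself unloaded: V_out = V_mid × R4/(R3+R4) = 7.002 × 3.30/12.36 = 1.87 V.

V_out ≈ 1.87 V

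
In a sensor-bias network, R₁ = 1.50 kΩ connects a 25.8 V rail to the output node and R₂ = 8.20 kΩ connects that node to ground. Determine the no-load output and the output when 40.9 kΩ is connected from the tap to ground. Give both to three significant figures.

Open-circuit: V = 25.8 × 8.20/(1.50 + 8.20) = 21.8 V.
With the load, R₂ becomes R₂‖R_L = 6.831 kΩ, so V = 25.8 × 6.831/8.331 = 21.2 V.

Unloaded: 21.8 V; loaded: 21.2 V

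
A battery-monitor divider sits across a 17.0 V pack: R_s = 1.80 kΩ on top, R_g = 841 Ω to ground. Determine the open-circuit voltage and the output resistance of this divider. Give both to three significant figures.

V_th = 5.41 V, R_th = 573 Ω

V_th is the open-circuit tap voltage: 17.0 × 841/(1800 + 841) = 5.41 V.
With the supply zeroed, R_s and R_g appear in parallel from the tap: R_th = R_s‖R_g = (1800 × 841)/2641 = 573 Ω.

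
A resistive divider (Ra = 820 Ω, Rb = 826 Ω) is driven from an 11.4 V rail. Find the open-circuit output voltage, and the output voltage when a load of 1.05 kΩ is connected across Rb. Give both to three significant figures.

Unloaded: 5.72 V; loaded: 4.11 V

Open-circuit: V = 11.4 × 826/(820 + 826) = 5.72 V.
With the load, Rb becomes Rb‖R_L = 462.3 Ω, so V = 11.4 × 462.3/1282 = 4.11 V.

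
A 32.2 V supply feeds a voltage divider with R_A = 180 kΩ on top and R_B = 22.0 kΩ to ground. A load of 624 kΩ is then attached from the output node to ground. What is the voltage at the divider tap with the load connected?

The load sits in parallel with R_B: R_B‖R_L = (22.0 × 624) / (22.0 + 624) = 21.25 kΩ.
V_out = 32.2 × 21.25 / (180 + 21.25) = 32.2 × 21.25/201.3 = 3.40 V.

V_out ≈ 3.40 V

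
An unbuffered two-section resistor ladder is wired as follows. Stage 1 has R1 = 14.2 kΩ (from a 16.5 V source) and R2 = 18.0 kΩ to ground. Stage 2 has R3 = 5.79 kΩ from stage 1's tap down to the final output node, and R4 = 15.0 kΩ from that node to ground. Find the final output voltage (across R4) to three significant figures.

V_out ≈ 4.82 V

Stage 2 presents R3+R4 = 20.79 kΩ as a load on stage 1's tap.
Stage 1's lower leg becomes R2‖(R3+R4) = 9.647 kΩ, so V_mid = 16.5 × 9.647/23.85 = 6.675 V.
Stage 2 is itself unloaded: V_out = V_mid × R4/(R3+R4) = 6.675 × 15.0/20.79 = 4.82 V.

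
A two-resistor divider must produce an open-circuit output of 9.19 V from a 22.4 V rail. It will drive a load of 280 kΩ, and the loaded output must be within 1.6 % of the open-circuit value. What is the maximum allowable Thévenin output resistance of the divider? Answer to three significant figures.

Loading drop = R_th/(R_th + R_L) ≤ 0.0160, so R_th ≤ R_L · ε/(1−ε) = 280 kΩ × 0.0160/0.9840 = 4.55 kΩ.

R_th ≤ 4.55 kΩ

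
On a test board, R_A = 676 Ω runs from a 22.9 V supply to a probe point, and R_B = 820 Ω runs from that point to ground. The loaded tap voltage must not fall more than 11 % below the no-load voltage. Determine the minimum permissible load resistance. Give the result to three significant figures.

Output resistance R_th = R_A‖R_B = (676 × 820)/1496 = 370.5 Ω.
The fractional drop is R_th/(R_th + R_L); requiring this ≤ 0.110 gives R_L ≥ R_th(1/0.110 − 1) = 370.5 × 8.091 = 3.00 kΩ.

R_L(min) ≈ 3.00 kΩ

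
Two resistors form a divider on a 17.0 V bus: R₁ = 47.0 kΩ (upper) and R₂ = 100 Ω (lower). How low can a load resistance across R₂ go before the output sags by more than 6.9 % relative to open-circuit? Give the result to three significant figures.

Output resistance R_th = R₁‖R₂ = (47000 × 100)/47100 = 99.79 Ω.
The fractional drop is R_th/(R_th + R_L); requiring this ≤ 0.0690 gives R_L ≥ R_th(1/0.0690 − 1) = 99.79 × 13.49 = 1.35 kΩ.

R_L(min) ≈ 1.35 kΩ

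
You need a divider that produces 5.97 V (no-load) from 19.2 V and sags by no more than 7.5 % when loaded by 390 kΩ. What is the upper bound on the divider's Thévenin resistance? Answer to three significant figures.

Loading drop = R_th/(R_th + R_L) ≤ 0.0750, so R_th ≤ R_L · ε/(1−ε) = 390 kΩ × 0.0750/0.9250 = 31.6 kΩ.

R_th ≤ 31.6 kΩ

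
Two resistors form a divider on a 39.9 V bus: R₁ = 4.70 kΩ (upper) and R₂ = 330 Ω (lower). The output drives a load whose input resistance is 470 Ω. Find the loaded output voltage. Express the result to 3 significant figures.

V_out ≈ 1.58 V

The load sits in parallel with R₂: R₂‖R_L = (330 × 470) / (330 + 470) = 193.9 Ω.
V_out = 39.9 × 193.9 / (4700 + 193.9) = 39.9 × 193.9/4894 = 1.58 V.
(Unloaded it would have been 2.62 V.)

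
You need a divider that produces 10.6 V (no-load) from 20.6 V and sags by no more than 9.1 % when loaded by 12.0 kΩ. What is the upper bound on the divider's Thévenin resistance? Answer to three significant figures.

R_th ≤ 1.20 kΩ

Loading drop = R_th/(R_th + R_L) ≤ 0.0910, so R_th ≤ R_L · ε/(1−ε) = 12.0 kΩ × 0.0910/0.9090 = 1.20 kΩ.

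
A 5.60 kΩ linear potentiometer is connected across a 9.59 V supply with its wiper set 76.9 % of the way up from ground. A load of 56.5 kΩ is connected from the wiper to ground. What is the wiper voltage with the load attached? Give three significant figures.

V ≈ 7.25 V

The wiper splits the pot into (1−α)R = 1.294 kΩ above and αR = 4.306 kΩ below.
Lower section ‖ load = 4.001 kΩ.
V_wiper = 9.59 × 4.001/(1.294 + 4.001) = 7.25 V.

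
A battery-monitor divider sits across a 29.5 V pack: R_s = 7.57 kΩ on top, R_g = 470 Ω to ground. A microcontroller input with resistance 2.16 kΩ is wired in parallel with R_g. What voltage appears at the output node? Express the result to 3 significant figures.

The load sits in parallel with R_g: R_g‖R_L = (470 × 2160) / (470 + 2160) = 386.0 Ω.
V_out = 29.5 × 386.0 / (7570 + 386.0) = 29.5 × 386.0/7956 = 1.43 V.

V_out ≈ 1.43 V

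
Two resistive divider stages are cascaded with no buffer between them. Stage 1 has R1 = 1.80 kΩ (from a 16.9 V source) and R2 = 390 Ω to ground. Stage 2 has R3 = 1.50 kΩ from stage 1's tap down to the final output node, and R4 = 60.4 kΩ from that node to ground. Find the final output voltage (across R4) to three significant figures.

V_out ≈ 2.92 V

Stage 2 presents R3+R4 = 61900 Ω as a load on stage 1's tap.
Stage 1's lower leg becomes R2‖(R3+R4) = 387.6 Ω, so V_mid = 16.9 × 387.6/2188 = 2.994 V.
Stage 2 is itself unloaded: V_out = V_mid × R4/(R3+R4) = 2.994 × 60400/61900 = 2.92 V.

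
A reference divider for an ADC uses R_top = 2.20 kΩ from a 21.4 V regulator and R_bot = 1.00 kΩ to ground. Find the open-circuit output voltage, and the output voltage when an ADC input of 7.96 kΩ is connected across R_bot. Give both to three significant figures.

Open-circuit: V = 21.4 × 1.00/(2.20 + 1.00) = 6.69 V.
With the load, R_bot becomes R_bot‖R_L = 0.8884 kΩ, so V = 21.4 × 0.8884/3.088 = 6.16 V.

Unloaded: 6.69 V; loaded: 6.16 V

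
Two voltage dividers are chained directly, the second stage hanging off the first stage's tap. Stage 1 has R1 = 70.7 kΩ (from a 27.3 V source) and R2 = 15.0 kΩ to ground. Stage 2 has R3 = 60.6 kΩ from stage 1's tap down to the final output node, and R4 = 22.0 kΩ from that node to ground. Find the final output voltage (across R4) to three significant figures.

Stage 2 presents R3+R4 = 82.60 kΩ as a load on stage 1's tap.
Stage 1's lower leg becomes R2‖(R3+R4) = 12.69 kΩ, so V_mid = 27.3 × 12.69/83.39 = 4.156 V.
Stage 2 is itself unloaded: V_out = V_mid × R4/(R3+R4) = 4.156 × 22.0/82.60 = 1.11 V.

V_out ≈ 1.11 V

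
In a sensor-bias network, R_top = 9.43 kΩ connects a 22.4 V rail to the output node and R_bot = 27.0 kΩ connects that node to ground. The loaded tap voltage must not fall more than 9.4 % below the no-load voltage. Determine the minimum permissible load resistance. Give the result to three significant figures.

Output resistance R_th = R_top‖R_bot = (9.43 × 27.0)/36.43 = 6.989 kΩ.
The fractional drop is R_th/(R_th + R_L); requiring this ≤ 0.0940 gives R_L ≥ R_th(1/0.0940 − 1) = 6.989 × 9.638 = 67.4 kΩ.

R_L(min) ≈ 67.4 kΩ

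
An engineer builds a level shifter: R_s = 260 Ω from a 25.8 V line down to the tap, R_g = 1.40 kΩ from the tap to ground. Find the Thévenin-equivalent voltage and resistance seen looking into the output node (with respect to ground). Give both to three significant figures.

V_th = 21.8 V, R_th = 219 Ω

V_th is the open-circuit tap voltage: 25.8 × 1400/(260 + 1400) = 21.8 V.
With the supply zeroed, R_s and R_g appear in parallel from the tap: R_th = R_s‖R_g = (260 × 1400)/1660 = 219 Ω.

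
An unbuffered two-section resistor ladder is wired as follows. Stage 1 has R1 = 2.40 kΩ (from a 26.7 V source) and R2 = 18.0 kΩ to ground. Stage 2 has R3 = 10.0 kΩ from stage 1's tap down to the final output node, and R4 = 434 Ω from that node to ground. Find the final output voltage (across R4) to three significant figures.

V_out ≈ 0.815 V

Stage 2 presents R3+R4 = 10430 Ω as a load on stage 1's tap.
Stage 1's lower leg becomes R2‖(R3+R4) = 6605 Ω, so V_mid = 26.7 × 6605/9005 = 19.58 V.
Stage 2 is itself unloaded: V_out = V_mid × R4/(R3+R4) = 19.58 × 434/10430 = 0.815 V.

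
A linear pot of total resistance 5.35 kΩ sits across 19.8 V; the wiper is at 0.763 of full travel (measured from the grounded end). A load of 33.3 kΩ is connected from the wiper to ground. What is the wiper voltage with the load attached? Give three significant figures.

V ≈ 14.7 V

The wiper splits the pot into (1−α)R = 1.268 kΩ above and αR = 4.082 kΩ below.
Lower section ‖ load = 3.636 kΩ.
V_wiper = 19.8 × 3.636/(1.268 + 3.636) = 14.7 V.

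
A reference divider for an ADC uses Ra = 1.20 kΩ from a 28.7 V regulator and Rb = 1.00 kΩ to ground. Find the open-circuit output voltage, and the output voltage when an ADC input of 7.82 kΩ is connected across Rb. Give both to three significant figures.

Open-circuit: V = 28.7 × 1.00/(1.20 + 1.00) = 13.0 V.
With the load, Rb becomes Rb‖R_L = 0.8866 kΩ, so V = 28.7 × 0.8866/2.087 = 12.2 V.

Unloaded: 13.0 V; loaded: 12.2 V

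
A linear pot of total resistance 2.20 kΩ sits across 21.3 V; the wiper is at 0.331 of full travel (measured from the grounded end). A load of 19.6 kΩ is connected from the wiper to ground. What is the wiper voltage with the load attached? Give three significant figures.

V ≈ 6.88 V

The wiper splits the pot into (1−α)R = 1472 Ω above and αR = 728.2 Ω below.
Lower section ‖ load = 702.1 Ω.
V_wiper = 21.3 × 702.1/(1472 + 702.1) = 6.88 V.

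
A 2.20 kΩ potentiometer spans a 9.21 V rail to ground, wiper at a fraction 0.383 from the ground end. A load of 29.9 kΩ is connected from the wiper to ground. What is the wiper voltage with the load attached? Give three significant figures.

V ≈ 3.47 V

The wiper splits the pot into (1−α)R = 1357 Ω above and αR = 842.6 Ω below.
Lower section ‖ load = 819.5 Ω.
V_wiper = 9.21 × 819.5/(1357 + 819.5) = 3.47 V.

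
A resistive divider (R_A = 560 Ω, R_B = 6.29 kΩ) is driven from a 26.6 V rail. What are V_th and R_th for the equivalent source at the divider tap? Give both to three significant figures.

V_th = 24.4 V, R_th = 514 Ω

V_th is the open-circuit tap voltage: 26.6 × 6290/(560 + 6290) = 24.4 V.
With the supply zeroed, R_A and R_B appear in parallel from the tap: R_th = R_A‖R_B = (560 × 6290)/6850 = 514 Ω.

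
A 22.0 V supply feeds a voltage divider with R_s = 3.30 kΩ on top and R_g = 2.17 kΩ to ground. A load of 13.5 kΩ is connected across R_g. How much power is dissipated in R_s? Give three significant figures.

Total resistance from the source is R_s + (R_g‖R_L) = 5.169 kΩ, so I = 22.0/5.169 kΩ = 4.256 mA.
P = I²·R_s = (4.256 mA)² × 3.30 kΩ = 59.8 mW.

P ≈ 59.8 mW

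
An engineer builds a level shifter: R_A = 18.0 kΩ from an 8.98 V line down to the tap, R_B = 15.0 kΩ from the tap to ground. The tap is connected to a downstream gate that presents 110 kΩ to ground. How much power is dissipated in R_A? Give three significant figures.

Total resistance from the source is R_A + (R_B‖R_L) = 31.20 kΩ, so I = 8.98/31.20 kΩ = 0.2878 mA.
P = I²·R_A = (0.2878 mA)² × 18.0 kΩ = 1.49 mW.

P ≈ 1.49 mW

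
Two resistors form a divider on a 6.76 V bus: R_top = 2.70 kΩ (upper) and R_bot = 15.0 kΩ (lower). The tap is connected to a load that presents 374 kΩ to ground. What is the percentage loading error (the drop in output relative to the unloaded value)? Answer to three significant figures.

The divider's output (Thévenin) resistance is R_top‖R_bot = 2.288 kΩ.
Fractional drop under load = R_th/(R_th + R_L) = 2.288 / (2.288 + 374) = 0.006081.
So the output falls by 0.608 %.

0.608 %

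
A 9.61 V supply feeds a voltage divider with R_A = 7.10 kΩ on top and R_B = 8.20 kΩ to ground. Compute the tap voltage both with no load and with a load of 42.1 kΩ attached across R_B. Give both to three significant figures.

Open-circuit: V = 9.61 × 8.20/(7.10 + 8.20) = 5.15 V.
With the load, R_B becomes R_B‖R_L = 6.863 kΩ, so V = 9.61 × 6.863/13.96 = 4.72 V.

Unloaded: 5.15 V; loaded: 4.72 V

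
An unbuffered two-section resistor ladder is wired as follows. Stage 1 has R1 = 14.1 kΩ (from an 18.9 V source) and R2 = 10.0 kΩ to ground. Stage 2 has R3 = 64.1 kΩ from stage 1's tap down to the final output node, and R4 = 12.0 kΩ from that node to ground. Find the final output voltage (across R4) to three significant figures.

Stage 2 presents R3+R4 = 76.10 kΩ as a load on stage 1's tap.
Stage 1's lower leg becomes R2‖(R3+R4) = 8.839 kΩ, so V_mid = 18.9 × 8.839/22.94 = 7.282 V.
Stage 2 is itself unloaded: V_out = V_mid × R4/(R3+R4) = 7.282 × 12.0/76.10 = 1.15 V.

V_out ≈ 1.15 V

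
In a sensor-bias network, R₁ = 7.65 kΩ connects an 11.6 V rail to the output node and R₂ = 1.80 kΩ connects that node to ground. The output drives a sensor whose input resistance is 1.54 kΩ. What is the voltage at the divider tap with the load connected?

The load sits in parallel with R₂: R₂‖R_L = (1.80 × 1.54) / (1.80 + 1.54) = 0.8299 kΩ.
V_out = 11.6 × 0.8299 / (7.65 + 0.8299) = 11.6 × 0.8299/8.480 = 1.14 V.

V_out ≈ 1.14 V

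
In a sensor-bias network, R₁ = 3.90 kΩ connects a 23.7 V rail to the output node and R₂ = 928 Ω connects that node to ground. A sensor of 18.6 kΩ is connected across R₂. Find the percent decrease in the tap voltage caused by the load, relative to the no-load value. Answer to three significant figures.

The divider's output (Thévenin) resistance is R₁‖R₂ = 749.6 Ω.
Fractional drop under load = R_th/(R_th + R_L) = 749.6 / (749.6 + 18600) = 0.03874.
So the output falls by 3.87 %.

3.87 %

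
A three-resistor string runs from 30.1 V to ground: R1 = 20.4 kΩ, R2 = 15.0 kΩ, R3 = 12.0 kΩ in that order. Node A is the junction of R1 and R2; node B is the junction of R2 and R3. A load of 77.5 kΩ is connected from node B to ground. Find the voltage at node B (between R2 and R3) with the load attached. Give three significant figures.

At node B, R3 is in parallel with the load: R3‖R_L = 10.39 kΩ.
Below node A the resistance is R2 + (R3‖R_L) = 25.39 kΩ, so V_A = 30.1 × 25.39/45.79 = 16.69 V.
Then V_B = V_A × (R3‖R_L)/(R2 + R3‖R_L) = 16.69 × 10.39/25.39 = 6.83 V.

V ≈ 6.83 V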